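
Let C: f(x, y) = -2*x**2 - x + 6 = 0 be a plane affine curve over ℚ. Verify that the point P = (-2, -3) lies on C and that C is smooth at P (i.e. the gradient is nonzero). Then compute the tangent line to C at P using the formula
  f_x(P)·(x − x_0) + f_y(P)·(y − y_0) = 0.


Tangent line at P: 7*x + 14 = 0.

Step 1: f(-2, -3) = 0, so P lies on C.
Step 2: partial derivatives
  f_x(x, y) = -4*x - 1, f_y(x, y) = 0.
  f_x(P) = 7, f_y(P) = 0 (gradient nonzero, so P is smooth).
Step 3: tangent line at P: 7·(x − -2) + 0·(y − -3) = 0.
Expanding: 7*x + 14 = 0.


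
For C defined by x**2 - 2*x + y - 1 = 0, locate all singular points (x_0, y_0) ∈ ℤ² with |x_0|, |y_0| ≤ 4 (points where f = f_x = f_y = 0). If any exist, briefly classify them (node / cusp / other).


No singular points in the scanned grid; C is smooth there.

Compute partial derivatives:
  f_x = 2*x - 2.
  f_y = 1.
f_y = 1 is a nonzero constant, so f_y never vanishes: no point (x, y) can satisfy f = f_x = f_y = 0. In particular no (x, y) ∈ {−4, ..., 4}² is singular; the curve is smooth.


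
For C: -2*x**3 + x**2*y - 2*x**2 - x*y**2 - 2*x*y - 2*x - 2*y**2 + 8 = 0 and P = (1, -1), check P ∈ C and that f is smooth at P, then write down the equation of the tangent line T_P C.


Tangent line at P: -13*x + 5*y + 18 = 0.

Step 1: f(1, -1) = 0, so P lies on C.
Step 2: partial derivatives
  f_x(x, y) = -6*x**2 + 2*x*y - 4*x - y**2 - 2*y - 2, f_y(x, y) = x**2 - 2*x*y - 2*x - 4*y.
  f_x(P) = -13, f_y(P) = 5 (gradient nonzero, so P is smooth).
Step 3: tangent line at P: -13·(x − 1) + 5·(y − -1) = 0.
Expanding: -13*x + 5*y + 18 = 0.


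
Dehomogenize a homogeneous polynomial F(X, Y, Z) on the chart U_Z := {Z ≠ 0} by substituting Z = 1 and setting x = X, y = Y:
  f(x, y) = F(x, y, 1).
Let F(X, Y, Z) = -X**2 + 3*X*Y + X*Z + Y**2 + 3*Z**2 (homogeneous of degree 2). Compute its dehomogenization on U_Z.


f(x, y) = -x**2 + 3*x*y + x + y**2 + 3

On U_Z we set Z = 1. Each monomial c·X^i·Y^j·Z^k in F becomes c·x^i·y^j·1^k = c·x^i·y^j.
Substituting Z = 1: F(X, Y, 1) = -x**2 + 3*x*y + x + y**2 + 3.
Note: deg(f) ≤ deg(F) = 2; strict inequality happens when F is divisible by Z (lost terms).


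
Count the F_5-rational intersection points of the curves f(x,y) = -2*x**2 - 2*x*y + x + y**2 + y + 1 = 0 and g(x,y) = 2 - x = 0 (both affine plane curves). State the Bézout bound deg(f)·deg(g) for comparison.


Common zeros: {(2, 0), (2, 3)}; count = 2; Bézout bound = 2.

deg(f) = 2, deg(g) = 1, so Bézout bound = 2.
Scan x ∈ F_5. For each x, list the y ∈ F_5 with f(x, y) ≡ 0 and those with g(x, y) ≡ 0 (mod 5); the common zeros in that column are the intersection.
  x = 0: f ≡ 0 at y ∈ ∅; g ≡ 0 at y ∈ ∅; common: ∅.
  x = 1: f ≡ 0 at y ∈ {0, 1}; g ≡ 0 at y ∈ ∅; common: ∅.
  x = 2: f ≡ 0 at y ∈ {0, 3}; g ≡ 0 at y ∈ {0, 1, 2, 3, 4}; common: {0, 3}.
  x = 3: f ≡ 0 at y ∈ {2, 3}; g ≡ 0 at y ∈ ∅; common: ∅.
  x = 4: f ≡ 0 at y ∈ ∅; g ≡ 0 at y ∈ ∅; common: ∅.
Collecting: common zeros = {(2, 0), (2, 3)}, so the count is 2.
Comparison with the Bézout bound: 2 ≤ 2 = deg(f)·deg(g), as expected for curves with no common component (the bound is attained).


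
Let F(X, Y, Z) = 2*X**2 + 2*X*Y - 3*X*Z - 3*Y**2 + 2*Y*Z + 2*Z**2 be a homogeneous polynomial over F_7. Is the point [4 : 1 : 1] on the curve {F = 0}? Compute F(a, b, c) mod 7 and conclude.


F(4,1,1) ≡ 1 (mod 7); P is NOT on the curve.

Evaluate F(4, 1, 1) term-by-term (mod 7).
  2*X**2 ↦ 2·16·1·1 = 32
  2*X*Y ↦ 2·4·1·1 = 8
  -3*X*Z ↦ -3·4·1·1 = -12
  -3*Y**2 ↦ -3·1·1·1 = -3
  2*Y*Z ↦ 2·1·1·1 = 2
  2*Z**2 ↦ 2·1·1·1 = 2
Sum: F(4, 1, 1) = (32) + (8) + (-12) + (-3) + (2) + (2) = 29.
Reducing mod 7: 29 ≡ 1 (mod 7).
Since F(a, b, c) ≡ 1 ≠ 0 (mod 7), P does NOT lie on the curve.


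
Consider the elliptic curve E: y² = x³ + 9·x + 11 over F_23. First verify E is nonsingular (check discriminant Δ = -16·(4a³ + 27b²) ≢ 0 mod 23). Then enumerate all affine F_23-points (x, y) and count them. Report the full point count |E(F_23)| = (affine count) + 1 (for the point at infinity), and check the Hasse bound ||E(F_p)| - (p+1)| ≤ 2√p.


Affine points = {(7, 7), (7, 16), (9, 4), (9, 19), (13, 5), (13, 18), (14, 11), (14, 12), (15, 5), (15, 18), (18, 5), (18, 18), (19, 7), (19, 16), (20, 7), (20, 16), (21, 10), (21, 13), (22, 1), (22, 22)}; affine count = 20; |E(F_23)| = 21.

Discriminant check: Δ ∝ 4a³ + 27b² = 4·9³ + 27·11² = 4·729 + 27·121 ≡ 19 (mod 23). Nonzero ⇒ E is nonsingular.
For each x ∈ F_23, compute rhs = x³ + 9·x + 11 mod 23, then count y ∈ F_23 with y² ≡ rhs.
  x = 0: rhs = 11, matching y values: none (0 points).
  x = 1: rhs = 21, matching y values: none (0 points).
  x = 2: rhs = 14, matching y values: none (0 points).
  x = 3: rhs = 19, matching y values: none (0 points).
  x = 4: rhs = 19, matching y values: none (0 points).
  x = 5: rhs = 20, matching y values: none (0 points).
  x = 6: rhs = 5, matching y values: none (0 points).
  x = 7: rhs = 3, matching y values: 7, 16 (2 points).
  x = 8: rhs = 20, matching y values: none (0 points).
  x = 9: rhs = 16, matching y values: 4, 19 (2 points).
  x = 10: rhs = 20, matching y values: none (0 points).
  x = 11: rhs = 15, matching y values: none (0 points).
  x = 12: rhs = 7, matching y values: none (0 points).
  x = 13: rhs = 2, matching y values: 5, 18 (2 points).
  x = 14: rhs = 6, matching y values: 11, 12 (2 points).
  x = 15: rhs = 2, matching y values: 5, 18 (2 points).
  x = 16: rhs = 19, matching y values: none (0 points).
  x = 17: rhs = 17, matching y values: none (0 points).
  x = 18: rhs = 2, matching y values: 5, 18 (2 points).
  x = 19: rhs = 3, matching y values: 7, 16 (2 points).
  x = 20: rhs = 3, matching y values: 7, 16 (2 points).
  x = 21: rhs = 8, matching y values: 10, 13 (2 points).
  x = 22: rhs = 1, matching y values: 1, 22 (2 points).
Total affine count: 20.
Full point count |E(F_23)| = 20 + 1 = 21.
Hasse bound: |21 − (23+1)| = |-3| = 3 ≤ 2√23 ≈ 9.5917 ✓.


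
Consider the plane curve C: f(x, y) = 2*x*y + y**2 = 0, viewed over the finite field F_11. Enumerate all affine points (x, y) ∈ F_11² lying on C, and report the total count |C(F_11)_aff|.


Affine F_11-points: {(0, 0), (1, 0), (1, 9), (2, 0), (2, 7), (3, 0), (3, 5), (4, 0), (4, 3), (5, 0), (5, 1), (6, 0), (6, 10), (7, 0), (7, 8), (8, 0), (8, 6), (9, 0), (9, 4), (10, 0), (10, 2)}; count = 21.

For each of the 121 pairs (x, y) ∈ F_11², evaluate f(x, y) mod 11. Record the zeros.
  x = 0: [0↦0, 1↦1, 2↦4, 3↦9, 4↦5, 5↦3, 6↦3, 7↦5, 8↦9, 9↦4, 10↦1]  zeros at y ∈ {0}
  x = 1: [0↦0, 1↦3, 2↦8, 3↦4, 4↦2, 5↦2, 6↦4, 7↦8, 8↦3, 9↦0, 10↦10]  zeros at y ∈ {0, 9}
  x = 2: [0↦0, 1↦5, 2↦1, 3↦10, 4↦10, 5↦1, 6↦5, 7↦0, 8↦8, 9↦7, 10↦8]  zeros at y ∈ {0, 7}
  x = 3: [0↦0, 1↦7, 2↦5, 3↦5, 4↦7, 5↦0, 6↦6, 7↦3, 8↦2, 9↦3, 10↦6]  zeros at y ∈ {0, 5}
  x = 4: [0↦0, 1↦9, 2↦9, 3↦0, 4↦4, 5↦10, 6↦7, 7↦6, 8↦7, 9↦10, 10↦4]  zeros at y ∈ {0, 3}
  x = 5: [0↦0, 1↦0, 2↦2, 3↦6, 4↦1, 5↦9, 6↦8, 7↦9, 8↦1, 9↦6, 10↦2]  zeros at y ∈ {0, 1}
  x = 6: [0↦0, 1↦2, 2↦6, 3↦1, 4↦9, 5↦8, 6↦9, 7↦1, 8↦6, 9↦2, 10↦0]  zeros at y ∈ {0, 10}
  x = 7: [0↦0, 1↦4, 2↦10, 3↦7, 4↦6, 5↦7, 6↦10, 7↦4, 8↦0, 9↦9, 10↦9]  zeros at y ∈ {0, 8}
  x = 8: [0↦0, 1↦6, 2↦3, 3↦2, 4↦3, 5↦6, 6↦0, 7↦7, 8↦5, 9↦5, 10↦7]  zeros at y ∈ {0, 6}
  x = 9: [0↦0, 1↦8, 2↦7, 3↦8, 4↦0, 5↦5, 6↦1, 7↦10, 8↦10, 9↦1, 10↦5]  zeros at y ∈ {0, 4}
  x = 10: [0↦0, 1↦10, 2↦0, 3↦3, 4↦8, 5↦4, 6↦2, 7↦2, 8↦4, 9↦8, 10↦3]  zeros at y ∈ {0, 2}
Collecting zeros: affine points = {(0, 0), (1, 0), (1, 9), (2, 0), (2, 7), (3, 0), (3, 5), (4, 0), (4, 3), (5, 0), (5, 1), (6, 0), (6, 10), (7, 0), (7, 8), (8, 0), (8, 6), (9, 0), (9, 4), (10, 0), (10, 2)}.
Total count |C(F_11)_aff| = 21.


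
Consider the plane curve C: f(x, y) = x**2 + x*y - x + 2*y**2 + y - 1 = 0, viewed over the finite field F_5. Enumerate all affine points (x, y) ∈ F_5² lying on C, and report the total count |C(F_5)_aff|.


Affine F_5-points: {(0, 3), (0, 4), (2, 2), (2, 4), (3, 0), (3, 3)}; count = 6.

For each of the 25 pairs (x, y) ∈ F_5², evaluate f(x, y) mod 5. Record the zeros.
  x = 0: [0↦4, 1↦2, 2↦4, 3↦0, 4↦0]  zeros at y ∈ {3, 4}
  x = 1: [0↦4, 1↦3, 2↦1, 3↦3, 4↦4]  zeros at y ∈ ∅
  x = 2: [0↦1, 1↦1, 2↦0, 3↦3, 4↦0]  zeros at y ∈ {2, 4}
  x = 3: [0↦0, 1↦1, 2↦1, 3↦0, 4↦3]  zeros at y ∈ {0, 3}
  x = 4: [0↦1, 1↦3, 2↦4, 3↦4, 4↦3]  zeros at y ∈ ∅
Collecting zeros: affine points = {(0, 3), (0, 4), (2, 2), (2, 4), (3, 0), (3, 3)}.
Total count |C(F_5)_aff| = 6.


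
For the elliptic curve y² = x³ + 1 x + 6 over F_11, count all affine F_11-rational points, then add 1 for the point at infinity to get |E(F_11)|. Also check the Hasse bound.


Affine points = {(2, 4), (2, 7), (3, 5), (3, 6), (5, 2), (5, 9), (7, 2), (7, 9), (8, 3), (8, 8), (10, 2), (10, 9)}; affine count = 12; |E(F_11)| = 13.

Discriminant check: Δ ∝ 4a³ + 27b² = 4·1³ + 27·6² = 4·1 + 27·36 ≡ 8 (mod 11). Nonzero ⇒ E is nonsingular.
For each x ∈ F_11, compute rhs = x³ + 1·x + 6 mod 11, then count y ∈ F_11 with y² ≡ rhs.
  x = 0: rhs = 6, matching y values: none (0 points).
  x = 1: rhs = 8, matching y values: none (0 points).
  x = 2: rhs = 5, matching y values: 4, 7 (2 points).
  x = 3: rhs = 3, matching y values: 5, 6 (2 points).
  x = 4: rhs = 8, matching y values: none (0 points).
  x = 5: rhs = 4, matching y values: 2, 9 (2 points).
  x = 6: rhs = 8, matching y values: none (0 points).
  x = 7: rhs = 4, matching y values: 2, 9 (2 points).
  x = 8: rhs = 9, matching y values: 3, 8 (2 points).
  x = 9: rhs = 7, matching y values: none (0 points).
  x = 10: rhs = 4, matching y values: 2, 9 (2 points).
Total affine count: 12.
Full point count |E(F_11)| = 12 + 1 = 13.
Hasse bound: |13 − (11+1)| = |1| = 1 ≤ 2√11 ≈ 6.6332 ✓.


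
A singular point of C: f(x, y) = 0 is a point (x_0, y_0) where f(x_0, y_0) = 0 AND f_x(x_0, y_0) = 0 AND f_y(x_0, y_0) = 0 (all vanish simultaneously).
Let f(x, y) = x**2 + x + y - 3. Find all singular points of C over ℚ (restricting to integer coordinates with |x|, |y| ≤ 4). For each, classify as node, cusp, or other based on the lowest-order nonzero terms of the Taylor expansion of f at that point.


No singular points in the scanned grid; C is smooth there.

Compute partial derivatives:
  f_x = 2*x + 1.
  f_y = 1.
f_y = 1 is a nonzero constant, so f_y never vanishes: no point (x, y) can satisfy f = f_x = f_y = 0. In particular no (x, y) ∈ {−4, ..., 4}² is singular; the curve is smooth.


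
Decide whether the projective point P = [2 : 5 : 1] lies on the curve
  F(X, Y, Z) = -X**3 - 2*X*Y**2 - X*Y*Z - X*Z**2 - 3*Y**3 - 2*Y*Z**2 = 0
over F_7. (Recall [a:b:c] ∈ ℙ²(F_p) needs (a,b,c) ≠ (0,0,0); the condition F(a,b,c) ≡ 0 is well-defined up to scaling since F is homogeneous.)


F(2,5,1) ≡ 6 (mod 7); P is NOT on the curve.

Evaluate F(2, 5, 1) term-by-term (mod 7).
  -X**3 ↦ -1·8·1·1 = -8
  -2*X*Y**2 ↦ -2·2·25·1 = -100
  -X*Y*Z ↦ -1·2·5·1 = -10
  -X*Z**2 ↦ -1·2·1·1 = -2
  -3*Y**3 ↦ -3·1·125·1 = -375
  -2*Y*Z**2 ↦ -2·1·5·1 = -10
Sum: F(2, 5, 1) = (-8) + (-100) + (-10) + (-2) + (-375) + (-10) = -505.
Reducing mod 7: -505 ≡ 6 (mod 7).
Since F(a, b, c) ≡ 6 ≠ 0 (mod 7), P does NOT lie on the curve.


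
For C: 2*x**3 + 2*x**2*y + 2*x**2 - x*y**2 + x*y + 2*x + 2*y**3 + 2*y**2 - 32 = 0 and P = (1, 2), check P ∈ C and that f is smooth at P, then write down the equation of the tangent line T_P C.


Tangent line at P: 18*x + 31*y - 80 = 0.

Step 1: f(1, 2) = 0, so P lies on C.
Step 2: partial derivatives
  f_x(x, y) = 6*x**2 + 4*x*y + 4*x - y**2 + y + 2, f_y(x, y) = 2*x**2 - 2*x*y + x + 6*y**2 + 4*y.
  f_x(P) = 18, f_y(P) = 31 (gradient nonzero, so P is smooth).
Step 3: tangent line at P: 18·(x − 1) + 31·(y − 2) = 0.
Expanding: 18*x + 31*y - 80 = 0.


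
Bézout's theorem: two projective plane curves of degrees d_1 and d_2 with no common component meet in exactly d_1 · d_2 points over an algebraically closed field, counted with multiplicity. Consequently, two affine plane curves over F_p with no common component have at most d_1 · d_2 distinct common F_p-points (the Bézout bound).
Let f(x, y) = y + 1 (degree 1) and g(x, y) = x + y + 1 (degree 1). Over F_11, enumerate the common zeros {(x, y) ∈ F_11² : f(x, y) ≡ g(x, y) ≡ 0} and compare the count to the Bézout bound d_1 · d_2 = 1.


Common zeros: {(0, 10)}; count = 1; Bézout bound = 1.

deg(f) = 1, deg(g) = 1, so Bézout bound = 1.
Scan x ∈ F_11. For each x, list the y ∈ F_11 with f(x, y) ≡ 0 and those with g(x, y) ≡ 0 (mod 11); the common zeros in that column are the intersection.
  x = 0: f ≡ 0 at y ∈ {10}; g ≡ 0 at y ∈ {10}; common: {10}.
  x = 1: f ≡ 0 at y ∈ {10}; g ≡ 0 at y ∈ {9}; common: ∅.
  x = 2: f ≡ 0 at y ∈ {10}; g ≡ 0 at y ∈ {8}; common: ∅.
  x = 3: f ≡ 0 at y ∈ {10}; g ≡ 0 at y ∈ {7}; common: ∅.
  x = 4: f ≡ 0 at y ∈ {10}; g ≡ 0 at y ∈ {6}; common: ∅.
  x = 5: f ≡ 0 at y ∈ {10}; g ≡ 0 at y ∈ {5}; common: ∅.
  x = 6: f ≡ 0 at y ∈ {10}; g ≡ 0 at y ∈ {4}; common: ∅.
  x = 7: f ≡ 0 at y ∈ {10}; g ≡ 0 at y ∈ {3}; common: ∅.
  x = 8: f ≡ 0 at y ∈ {10}; g ≡ 0 at y ∈ {2}; common: ∅.
  x = 9: f ≡ 0 at y ∈ {10}; g ≡ 0 at y ∈ {1}; common: ∅.
  x = 10: f ≡ 0 at y ∈ {10}; g ≡ 0 at y ∈ {0}; common: ∅.
Collecting: common zeros = {(0, 10)}, so the count is 1.
Comparison with the Bézout bound: 1 ≤ 1 = deg(f)·deg(g), as expected for curves with no common component (the bound is attained).


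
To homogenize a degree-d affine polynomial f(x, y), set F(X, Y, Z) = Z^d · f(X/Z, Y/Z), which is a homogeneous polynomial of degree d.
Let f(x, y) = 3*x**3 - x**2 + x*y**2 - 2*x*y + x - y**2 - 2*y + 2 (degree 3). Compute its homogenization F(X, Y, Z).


F(X, Y, Z) = 3*X**3 - X**2*Z + X*Y**2 - 2*X*Y*Z + X*Z**2 - Y**2*Z - 2*Y*Z**2 + 2*Z**3

deg(f) = 3.
Substitute x = X/Z, y = Y/Z into f, then multiply by Z^3.
  monomial 3·x^3·y^0 ↦ 3·X^3·Y^0·Z^0.
  monomial -1·x^2·y^0 ↦ -1·X^2·Y^0·Z^1.
  monomial 1·x^1·y^2 ↦ 1·X^1·Y^2·Z^0.
  monomial -2·x^1·y^1 ↦ -2·X^1·Y^1·Z^1.
  monomial 1·x^1·y^0 ↦ 1·X^1·Y^0·Z^2.
  monomial -1·x^0·y^2 ↦ -1·X^0·Y^2·Z^1.
  monomial -2·x^0·y^1 ↦ -2·X^0·Y^1·Z^2.
  monomial 2·x^0·y^0 ↦ 2·X^0·Y^0·Z^3.
Collecting: F(X, Y, Z) = 3*X**3 - X**2*Z + X*Y**2 - 2*X*Y*Z + X*Z**2 - Y**2*Z - 2*Y*Z**2 + 2*Z**3.


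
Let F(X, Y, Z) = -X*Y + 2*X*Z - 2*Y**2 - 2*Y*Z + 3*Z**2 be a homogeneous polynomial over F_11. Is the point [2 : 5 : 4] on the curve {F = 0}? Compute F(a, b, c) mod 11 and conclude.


F(2,5,4) ≡ 8 (mod 11); P is NOT on the curve.

Evaluate F(2, 5, 4) term-by-term (mod 11).
  -X*Y ↦ -1·2·5·1 = -10
  2*X*Z ↦ 2·2·1·4 = 16
  -2*Y**2 ↦ -2·1·25·1 = -50
  -2*Y*Z ↦ -2·1·5·4 = -40
  3*Z**2 ↦ 3·1·1·16 = 48
Sum: F(2, 5, 4) = (-10) + (16) + (-50) + (-40) + (48) = -36.
Reducing mod 11: -36 ≡ 8 (mod 11).
Since F(a, b, c) ≡ 8 ≠ 0 (mod 11), P does NOT lie on the curve.


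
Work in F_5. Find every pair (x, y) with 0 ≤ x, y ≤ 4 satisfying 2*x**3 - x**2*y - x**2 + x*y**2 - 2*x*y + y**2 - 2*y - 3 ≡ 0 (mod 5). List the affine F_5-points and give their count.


Affine F_5-points: {(0, 3), (0, 4), (1, 1), (1, 4), (4, 4)}; count = 5.

For each of the 25 pairs (x, y) ∈ F_5², evaluate f(x, y) mod 5. Record the zeros.
  x = 0: [0↦2, 1↦1, 2↦2, 3↦0, 4↦0]  zeros at y ∈ {3, 4}
  x = 1: [0↦3, 1↦0, 2↦1, 3↦1, 4↦0]  zeros at y ∈ {1, 4}
  x = 2: [0↦4, 1↦2, 2↦1, 3↦1, 4↦2]  zeros at y ∈ ∅
  x = 3: [0↦2, 1↦4, 2↦4, 3↦2, 4↦3]  zeros at y ∈ ∅
  x = 4: [0↦4, 1↦3, 2↦2, 3↦1, 4↦0]  zeros at y ∈ {4}
Collecting zeros: affine points = {(0, 3), (0, 4), (1, 1), (1, 4), (4, 4)}.
Total count |C(F_5)_aff| = 5.


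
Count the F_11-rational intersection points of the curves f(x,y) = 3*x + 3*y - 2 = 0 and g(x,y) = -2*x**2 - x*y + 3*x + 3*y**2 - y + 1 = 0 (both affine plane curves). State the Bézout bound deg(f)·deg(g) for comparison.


Common zeros: {(6, 2), (9, 10)}; count = 2; Bézout bound = 2.

deg(f) = 1, deg(g) = 2, so Bézout bound = 2.
Scan x ∈ F_11. For each x, list the y ∈ F_11 with f(x, y) ≡ 0 and those with g(x, y) ≡ 0 (mod 11); the common zeros in that column are the intersection.
  x = 0: f ≡ 0 at y ∈ {8}; g ≡ 0 at y ∈ {2}; common: ∅.
  x = 1: f ≡ 0 at y ∈ {7}; g ≡ 0 at y ∈ ∅; common: ∅.
  x = 2: f ≡ 0 at y ∈ {6}; g ≡ 0 at y ∈ ∅; common: ∅.
  x = 3: f ≡ 0 at y ∈ {5}; g ≡ 0 at y ∈ ∅; common: ∅.
  x = 4: f ≡ 0 at y ∈ {4}; g ≡ 0 at y ∈ {10}; common: ∅.
  x = 5: f ≡ 0 at y ∈ {3}; g ≡ 0 at y ∈ {5, 8}; common: ∅.
  x = 6: f ≡ 0 at y ∈ {2}; g ≡ 0 at y ∈ {2, 4}; common: {2}.
  x = 7: f ≡ 0 at y ∈ {1}; g ≡ 0 at y ∈ ∅; common: ∅.
  x = 8: f ≡ 0 at y ∈ {0}; g ≡ 0 at y ∈ ∅; common: ∅.
  x = 9: f ≡ 0 at y ∈ {10}; g ≡ 0 at y ∈ {8, 10}; common: {10}.
  x = 10: f ≡ 0 at y ∈ {9}; g ≡ 0 at y ∈ {4, 7}; common: ∅.
Collecting: common zeros = {(6, 2), (9, 10)}, so the count is 2.
Comparison with the Bézout bound: 2 ≤ 2 = deg(f)·deg(g), as expected for curves with no common component (the bound is attained).


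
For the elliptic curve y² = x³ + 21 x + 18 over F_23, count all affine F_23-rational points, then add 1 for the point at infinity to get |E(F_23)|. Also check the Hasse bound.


Affine points = {(0, 8), (0, 15), (3, 4), (3, 19), (5, 8), (5, 15), (7, 5), (7, 18), (8, 10), (8, 13), (9, 4), (9, 19), (10, 3), (10, 20), (11, 4), (11, 19), (13, 2), (13, 21), (18, 8), (18, 15), (19, 10), (19, 13)}; affine count = 22; |E(F_23)| = 23.

Discriminant check: Δ ∝ 4a³ + 27b² = 4·21³ + 27·18² = 4·9261 + 27·324 ≡ 22 (mod 23). Nonzero ⇒ E is nonsingular.
For each x ∈ F_23, compute rhs = x³ + 21·x + 18 mod 23, then count y ∈ F_23 with y² ≡ rhs.
  x = 0: rhs = 18, matching y values: 8, 15 (2 points).
  x = 1: rhs = 17, matching y values: none (0 points).
  x = 2: rhs = 22, matching y values: none (0 points).
  x = 3: rhs = 16, matching y values: 4, 19 (2 points).
  x = 4: rhs = 5, matching y values: none (0 points).
  x = 5: rhs = 18, matching y values: 8, 15 (2 points).
  x = 6: rhs = 15, matching y values: none (0 points).
  x = 7: rhs = 2, matching y values: 5, 18 (2 points).
  x = 8: rhs = 8, matching y values: 10, 13 (2 points).
  x = 9: rhs = 16, matching y values: 4, 19 (2 points).
  x = 10: rhs = 9, matching y values: 3, 20 (2 points).
  x = 11: rhs = 16, matching y values: 4, 19 (2 points).
  x = 12: rhs = 20, matching y values: none (0 points).
  x = 13: rhs = 4, matching y values: 2, 21 (2 points).
  x = 14: rhs = 20, matching y values: none (0 points).
  x = 15: rhs = 5, matching y values: none (0 points).
  x = 16: rhs = 11, matching y values: none (0 points).
  x = 17: rhs = 21, matching y values: none (0 points).
  x = 18: rhs = 18, matching y values: 8, 15 (2 points).
  x = 19: rhs = 8, matching y values: 10, 13 (2 points).
  x = 20: rhs = 20, matching y values: none (0 points).
  x = 21: rhs = 14, matching y values: none (0 points).
  x = 22: rhs = 19, matching y values: none (0 points).
Total affine count: 22.
Full point count |E(F_23)| = 22 + 1 = 23.
Hasse bound: |23 − (23+1)| = |-1| = 1 ≤ 2√23 ≈ 9.5917 ✓.


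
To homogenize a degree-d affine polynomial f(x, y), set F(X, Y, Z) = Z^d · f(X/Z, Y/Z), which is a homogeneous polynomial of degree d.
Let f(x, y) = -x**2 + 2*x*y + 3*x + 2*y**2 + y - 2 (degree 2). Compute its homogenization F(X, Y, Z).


F(X, Y, Z) = -X**2 + 2*X*Y + 3*X*Z + 2*Y**2 + Y*Z - 2*Z**2

deg(f) = 2.
Substitute x = X/Z, y = Y/Z into f, then multiply by Z^2.
  monomial -1·x^2·y^0 ↦ -1·X^2·Y^0·Z^0.
  monomial 2·x^1·y^1 ↦ 2·X^1·Y^1·Z^0.
  monomial 3·x^1·y^0 ↦ 3·X^1·Y^0·Z^1.
  monomial 2·x^0·y^2 ↦ 2·X^0·Y^2·Z^0.
  monomial 1·x^0·y^1 ↦ 1·X^0·Y^1·Z^1.
  monomial -2·x^0·y^0 ↦ -2·X^0·Y^0·Z^2.
Collecting: F(X, Y, Z) = -X**2 + 2*X*Y + 3*X*Z + 2*Y**2 + Y*Z - 2*Z**2.


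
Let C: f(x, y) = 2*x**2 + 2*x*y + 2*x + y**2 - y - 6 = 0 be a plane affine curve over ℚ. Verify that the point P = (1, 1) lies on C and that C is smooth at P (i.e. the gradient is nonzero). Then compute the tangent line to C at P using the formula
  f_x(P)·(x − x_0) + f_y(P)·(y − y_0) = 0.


Tangent line at P: 8*x + 3*y - 11 = 0.

Step 1: f(1, 1) = 0, so P lies on C.
Step 2: partial derivatives
  f_x(x, y) = 4*x + 2*y + 2, f_y(x, y) = 2*x + 2*y - 1.
  f_x(P) = 8, f_y(P) = 3 (gradient nonzero, so P is smooth).
Step 3: tangent line at P: 8·(x − 1) + 3·(y − 1) = 0.
Expanding: 8*x + 3*y - 11 = 0.


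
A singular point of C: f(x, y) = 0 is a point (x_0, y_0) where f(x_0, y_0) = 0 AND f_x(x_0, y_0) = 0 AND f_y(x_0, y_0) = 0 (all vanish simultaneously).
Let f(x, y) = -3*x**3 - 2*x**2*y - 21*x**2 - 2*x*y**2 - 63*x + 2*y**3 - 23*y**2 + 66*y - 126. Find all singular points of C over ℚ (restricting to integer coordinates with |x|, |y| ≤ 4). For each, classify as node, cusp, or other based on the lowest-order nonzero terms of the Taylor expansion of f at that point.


Singular points: {(-3, 3)}; classification: cusp.

Compute partial derivatives:
  f_x = -9*x**2 - 4*x*y - 42*x - 2*y**2 - 63.
  f_y = -2*x**2 - 4*x*y + 6*y**2 - 46*y + 66.
Scan x_0 ∈ {−4, ..., 4}. For each x_0, f_y(x_0, y) is a polynomial in y; find its integer roots y ∈ {−4, ..., 4}, then test f_x and f at those candidates.
  x = -4: f_y(-4, y) = 6*y**2 - 30*y + 34; no integer root y with |y| ≤ 4.
  x = -3: f_y(-3, y) = 6*y**2 - 34*y + 48; vanishes at y ∈ {3}. (-3, 3): f_x = 0, f = 0 — SINGULAR.
  x = -2: f_y(-2, y) = 6*y**2 - 38*y + 58; no integer root y with |y| ≤ 4.
  x = -1: f_y(-1, y) = 6*y**2 - 42*y + 64; no integer root y with |y| ≤ 4.
  x = 0: f_y(0, y) = 6*y**2 - 46*y + 66; no integer root y with |y| ≤ 4.
  x = 1: f_y(1, y) = 6*y**2 - 50*y + 64; no integer root y with |y| ≤ 4.
  x = 2: f_y(2, y) = 6*y**2 - 54*y + 58; no integer root y with |y| ≤ 4.
  x = 3: f_y(3, y) = 6*y**2 - 58*y + 48; no integer root y with |y| ≤ 4.
  x = 4: f_y(4, y) = 6*y**2 - 62*y + 34; no integer root y with |y| ≤ 4.
Only singular point on the grid: (-3, 3).
Classify: substitute x = -3 + u, y = 3 + v and expand: f = -3*u**3 - 2*u**2*v - 2*u*v**2 + 2*v**3 + v**2.
No constant or linear terms (consistent with a singular point). Quadratic part: v**2. Cubic part: -3*u**3 - 2*u**2*v - 2*u*v**2 + 2*v**3.
The quadratic part v**2 is a perfect square, so there is a single (double) tangent line v = 0, i.e. y = 3. Restricting the cubic part to that line (v = 0) leaves -3*u**3 ≠ 0, so f is not divisible by v and the branch is v² ≈ 3*u**3 to lowest order — this is a cusp.
Classification: cusp.


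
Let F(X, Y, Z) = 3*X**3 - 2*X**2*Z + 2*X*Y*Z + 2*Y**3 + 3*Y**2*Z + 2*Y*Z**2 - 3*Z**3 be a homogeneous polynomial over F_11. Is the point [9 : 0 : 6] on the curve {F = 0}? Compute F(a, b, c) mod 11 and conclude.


F(9,0,6) ≡ 6 (mod 11); P is NOT on the curve.

Evaluate F(9, 0, 6) term-by-term (mod 11).
  3*X**3 ↦ 3·729·1·1 = 2187
  -2*X**2*Z ↦ -2·81·1·6 = -972
  2*X*Y*Z ↦ 2·9·0·6 = 0
  2*Y**3 ↦ 2·1·0·1 = 0
  3*Y**2*Z ↦ 3·1·0·6 = 0
  2*Y*Z**2 ↦ 2·1·0·36 = 0
  -3*Z**3 ↦ -3·1·1·216 = -648
Sum: F(9, 0, 6) = (2187) + (-972) + (0) + (0) + (0) + (0) + (-648) = 567.
Reducing mod 11: 567 ≡ 6 (mod 11).
Since F(a, b, c) ≡ 6 ≠ 0 (mod 11), P does NOT lie on the curve.


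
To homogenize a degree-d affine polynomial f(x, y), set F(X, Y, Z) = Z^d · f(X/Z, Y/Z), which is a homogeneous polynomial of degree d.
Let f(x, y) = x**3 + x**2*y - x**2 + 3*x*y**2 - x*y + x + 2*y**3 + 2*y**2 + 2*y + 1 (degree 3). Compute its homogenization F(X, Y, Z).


F(X, Y, Z) = X**3 + X**2*Y - X**2*Z + 3*X*Y**2 - X*Y*Z + X*Z**2 + 2*Y**3 + 2*Y**2*Z + 2*Y*Z**2 + Z**3

deg(f) = 3.
Substitute x = X/Z, y = Y/Z into f, then multiply by Z^3.
  monomial 1·x^3·y^0 ↦ 1·X^3·Y^0·Z^0.
  monomial 1·x^2·y^1 ↦ 1·X^2·Y^1·Z^0.
  monomial -1·x^2·y^0 ↦ -1·X^2·Y^0·Z^1.
  monomial 3·x^1·y^2 ↦ 3·X^1·Y^2·Z^0.
  monomial -1·x^1·y^1 ↦ -1·X^1·Y^1·Z^1.
  monomial 1·x^1·y^0 ↦ 1·X^1·Y^0·Z^2.
  monomial 2·x^0·y^3 ↦ 2·X^0·Y^3·Z^0.
  monomial 2·x^0·y^2 ↦ 2·X^0·Y^2·Z^1.
  monomial 2·x^0·y^1 ↦ 2·X^0·Y^1·Z^2.
  monomial 1·x^0·y^0 ↦ 1·X^0·Y^0·Z^3.
Collecting: F(X, Y, Z) = X**3 + X**2*Y - X**2*Z + 3*X*Y**2 - X*Y*Z + X*Z**2 + 2*Y**3 + 2*Y**2*Z + 2*Y*Z**2 + Z**3.


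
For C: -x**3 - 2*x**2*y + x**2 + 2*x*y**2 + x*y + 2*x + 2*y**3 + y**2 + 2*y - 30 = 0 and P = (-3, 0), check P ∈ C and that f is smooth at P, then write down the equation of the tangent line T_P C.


Tangent line at P: -31*x - 19*y - 93 = 0.

Step 1: f(-3, 0) = 0, so P lies on C.
Step 2: partial derivatives
  f_x(x, y) = -3*x**2 - 4*x*y + 2*x + 2*y**2 + y + 2, f_y(x, y) = -2*x**2 + 4*x*y + x + 6*y**2 + 2*y + 2.
  f_x(P) = -31, f_y(P) = -19 (gradient nonzero, so P is smooth).
Step 3: tangent line at P: -31·(x − -3) + -19·(y − 0) = 0.
Expanding: -31*x - 19*y - 93 = 0.


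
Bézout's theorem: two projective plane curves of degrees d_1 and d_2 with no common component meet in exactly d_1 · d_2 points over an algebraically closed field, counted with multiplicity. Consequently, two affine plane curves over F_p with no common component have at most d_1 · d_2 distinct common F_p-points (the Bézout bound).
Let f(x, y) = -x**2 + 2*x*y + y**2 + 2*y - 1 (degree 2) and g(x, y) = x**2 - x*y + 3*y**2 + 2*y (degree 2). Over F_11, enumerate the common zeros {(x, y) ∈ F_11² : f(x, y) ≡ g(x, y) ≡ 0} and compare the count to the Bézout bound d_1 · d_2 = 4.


Common zeros: {(7, 5)}; count = 1; Bézout bound = 4.

deg(f) = 2, deg(g) = 2, so Bézout bound = 4.
Scan x ∈ F_11. For each x, list the y ∈ F_11 with f(x, y) ≡ 0 and those with g(x, y) ≡ 0 (mod 11); the common zeros in that column are the intersection.
  x = 0: f ≡ 0 at y ∈ ∅; g ≡ 0 at y ∈ {0, 3}; common: ∅.
  x = 1: f ≡ 0 at y ∈ ∅; g ≡ 0 at y ∈ {9}; common: ∅.
  x = 2: f ≡ 0 at y ∈ {2, 3}; g ≡ 0 at y ∈ ∅; common: ∅.
  x = 3: f ≡ 0 at y ∈ {5, 9}; g ≡ 0 at y ∈ {1, 3}; common: ∅.
  x = 4: f ≡ 0 at y ∈ {3, 9}; g ≡ 0 at y ∈ ∅; common: ∅.
  x = 5: f ≡ 0 at y ∈ ∅; g ≡ 0 at y ∈ ∅; common: ∅.
  x = 6: f ≡ 0 at y ∈ {1, 7}; g ≡ 0 at y ∈ ∅; common: ∅.
  x = 7: f ≡ 0 at y ∈ {1, 5}; g ≡ 0 at y ∈ {4, 5}; common: {5}.
  x = 8: f ≡ 0 at y ∈ {7, 8}; g ≡ 0 at y ∈ {4, 9}; common: ∅.
  x = 9: f ≡ 0 at y ∈ ∅; g ≡ 0 at y ∈ {1, 5}; common: ∅.
  x = 10: f ≡ 0 at y ∈ ∅; g ≡ 0 at y ∈ ∅; common: ∅.
Collecting: common zeros = {(7, 5)}, so the count is 1.
Comparison with the Bézout bound: 1 ≤ 4 = deg(f)·deg(g), as expected for curves with no common component (the affine F_11-count falls short of the bound because intersections may lie at infinity, over extension fields, or carry multiplicity).


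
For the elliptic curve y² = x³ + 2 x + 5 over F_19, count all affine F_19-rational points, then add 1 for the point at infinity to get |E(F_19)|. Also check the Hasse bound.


Affine points = {(0, 9), (0, 10), (2, 6), (2, 13), (3, 0), (4, 1), (4, 18), (5, 8), (5, 11), (6, 9), (6, 10), (7, 1), (7, 18), (8, 1), (8, 18), (9, 7), (9, 12), (11, 3), (11, 16), (12, 3), (12, 16), (13, 9), (13, 10), (15, 3), (15, 16)}; affine count = 25; |E(F_19)| = 26.

Discriminant check: Δ ∝ 4a³ + 27b² = 4·2³ + 27·5² = 4·8 + 27·25 ≡ 4 (mod 19). Nonzero ⇒ E is nonsingular.
For each x ∈ F_19, compute rhs = x³ + 2·x + 5 mod 19, then count y ∈ F_19 with y² ≡ rhs.
  x = 0: rhs = 5, matching y values: 9, 10 (2 points).
  x = 1: rhs = 8, matching y values: none (0 points).
  x = 2: rhs = 17, matching y values: 6, 13 (2 points).
  x = 3: rhs = 0, matching y values: 0 (1 points).
  x = 4: rhs = 1, matching y values: 1, 18 (2 points).
  x = 5: rhs = 7, matching y values: 8, 11 (2 points).
  x = 6: rhs = 5, matching y values: 9, 10 (2 points).
  x = 7: rhs = 1, matching y values: 1, 18 (2 points).
  x = 8: rhs = 1, matching y values: 1, 18 (2 points).
  x = 9: rhs = 11, matching y values: 7, 12 (2 points).
  x = 10: rhs = 18, matching y values: none (0 points).
  x = 11: rhs = 9, matching y values: 3, 16 (2 points).
  x = 12: rhs = 9, matching y values: 3, 16 (2 points).
  x = 13: rhs = 5, matching y values: 9, 10 (2 points).
  x = 14: rhs = 3, matching y values: none (0 points).
  x = 15: rhs = 9, matching y values: 3, 16 (2 points).
  x = 16: rhs = 10, matching y values: none (0 points).
  x = 17: rhs = 12, matching y values: none (0 points).
  x = 18: rhs = 2, matching y values: none (0 points).
Total affine count: 25.
Full point count |E(F_19)| = 25 + 1 = 26.
Hasse bound: |26 − (19+1)| = |6| = 6 ≤ 2√19 ≈ 8.7178 ✓.


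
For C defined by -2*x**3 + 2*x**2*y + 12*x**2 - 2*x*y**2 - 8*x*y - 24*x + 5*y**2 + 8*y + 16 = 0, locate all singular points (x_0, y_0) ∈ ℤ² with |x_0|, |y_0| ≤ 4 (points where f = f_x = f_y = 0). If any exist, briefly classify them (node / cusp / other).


Singular points: {(2, 0)}; classification: cusp.

Compute partial derivatives:
  f_x = -6*x**2 + 4*x*y + 24*x - 2*y**2 - 8*y - 24.
  f_y = 2*x**2 - 4*x*y - 8*x + 10*y + 8.
Scan x_0 ∈ {−4, ..., 4}. For each x_0, f_y(x_0, y) is a polynomial in y; find its integer roots y ∈ {−4, ..., 4}, then test f_x and f at those candidates.
  x = -4: f_y(-4, y) = 26*y + 72; no integer root y with |y| ≤ 4.
  x = -3: f_y(-3, y) = 22*y + 50; no integer root y with |y| ≤ 4.
  x = -2: f_y(-2, y) = 18*y + 32; no integer root y with |y| ≤ 4.
  x = -1: f_y(-1, y) = 14*y + 18; no integer root y with |y| ≤ 4.
  x = 0: f_y(0, y) = 10*y + 8; no integer root y with |y| ≤ 4.
  x = 1: f_y(1, y) = 6*y + 2; no integer root y with |y| ≤ 4.
  x = 2: f_y(2, y) = 2*y; vanishes at y ∈ {0}. (2, 0): f_x = 0, f = 0 — SINGULAR.
  x = 3: f_y(3, y) = 2 - 2*y; vanishes at y ∈ {1}. (3, 1): f_x = -4 ≠ 0.
  x = 4: f_y(4, y) = 8 - 6*y; no integer root y with |y| ≤ 4.
Only singular point on the grid: (2, 0).
Classify: substitute x = 2 + u, y = 0 + v and expand: f = -2*u**3 + 2*u**2*v - 2*u*v**2 + v**2.
No constant or linear terms (consistent with a singular point). Quadratic part: v**2. Cubic part: -2*u**3 + 2*u**2*v - 2*u*v**2.
The quadratic part v**2 is a perfect square, so there is a single (double) tangent line v = 0, i.e. y = 0. Restricting the cubic part to that line (v = 0) leaves -2*u**3 ≠ 0, so f is not divisible by v and the branch is v² ≈ 2*u**3 to lowest order — this is a cusp.
Classification: cusp.


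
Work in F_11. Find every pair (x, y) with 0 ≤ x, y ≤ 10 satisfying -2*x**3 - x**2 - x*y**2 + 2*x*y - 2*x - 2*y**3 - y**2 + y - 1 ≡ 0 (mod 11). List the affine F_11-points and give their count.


Affine F_11-points: {(1, 4), (3, 2), (3, 5), (4, 10), (5, 0), (5, 8), (6, 7), (7, 4), (8, 4), (9, 1), (10, 3), (10, 5)}; count = 12.

For each of the 121 pairs (x, y) ∈ F_11², evaluate f(x, y) mod 11. Record the zeros.
  x = 0: [0↦10, 1↦8, 2↦3, 3↦5, 4↦2, 5↦4, 6↦10, 7↦8, 8↦8, 9↦9, 10↦10]  zeros at y ∈ ∅
  x = 1: [0↦5, 1↦4, 2↦9, 3↦8, 4↦0, 5↦6, 6↦3, 7↦1, 8↦10, 9↦7, 10↦2]  zeros at y ∈ {4}
  x = 2: [0↦8, 1↦8, 2↦1, 3↦8, 4↦6, 5↦5, 6↦4, 7↦2, 8↦9, 9↦2, 10↦2]  zeros at y ∈ ∅
  x = 3: [0↦7, 1↦8, 2↦0, 3↦4, 4↦8, 5↦0, 6↦1, 7↦10, 8↦4, 9↦4, 10↦9]  zeros at y ∈ {2, 5}
  x = 4: [0↦1, 1↦3, 2↦5, 3↦6, 4↦5, 5↦1, 6↦4, 7↦2, 8↦5, 9↦1, 10↦0]  zeros at y ∈ {10}
  x = 5: [0↦0, 1↦3, 2↦4, 3↦2, 4↦7, 5↦7, 6↦1, 7↦10, 8↦0, 9↦3, 10↦7]  zeros at y ∈ {0, 8}
  x = 6: [0↦3, 1↦7, 2↦7, 3↦2, 4↦2, 5↦6, 6↦2, 7↦0, 8↦10, 9↦9, 10↦7]  zeros at y ∈ {7}
  x = 7: [0↦9, 1↦3, 2↦2, 3↦5, 4↦0, 5↦8, 6↦6, 7↦4, 8↦1, 9↦7, 10↦10]  zeros at y ∈ {4}
  x = 8: [0↦6, 1↦1, 2↦10, 3↦10, 4↦0, 5↦1, 6↦1, 7↦10, 8↦5, 9↦7, 10↦4]  zeros at y ∈ {4}
  x = 9: [0↦4, 1↦0, 2↦8, 3↦5, 4↦1, 5↦6, 6↦8, 7↦6, 8↦10, 9↦8, 10↦10]  zeros at y ∈ {1}
  x = 10: [0↦2, 1↦10, 2↦6, 3↦0, 4↦2, 5↦0, 6↦4, 7↦2, 8↦4, 9↦9, 10↦5]  zeros at y ∈ {3, 5}
Collecting zeros: affine points = {(1, 4), (3, 2), (3, 5), (4, 10), (5, 0), (5, 8), (6, 7), (7, 4), (8, 4), (9, 1), (10, 3), (10, 5)}.
Total count |C(F_11)_aff| = 12.


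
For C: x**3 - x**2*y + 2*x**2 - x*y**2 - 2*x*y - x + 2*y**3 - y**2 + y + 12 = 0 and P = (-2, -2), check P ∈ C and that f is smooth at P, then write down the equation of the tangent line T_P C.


Tangent line at P: -5*x + 21*y + 32 = 0.

Step 1: f(-2, -2) = 0, so P lies on C.
Step 2: partial derivatives
  f_x(x, y) = 3*x**2 - 2*x*y + 4*x - y**2 - 2*y - 1, f_y(x, y) = -x**2 - 2*x*y - 2*x + 6*y**2 - 2*y + 1.
  f_x(P) = -5, f_y(P) = 21 (gradient nonzero, so P is smooth).
Step 3: tangent line at P: -5·(x − -2) + 21·(y − -2) = 0.
Expanding: -5*x + 21*y + 32 = 0.


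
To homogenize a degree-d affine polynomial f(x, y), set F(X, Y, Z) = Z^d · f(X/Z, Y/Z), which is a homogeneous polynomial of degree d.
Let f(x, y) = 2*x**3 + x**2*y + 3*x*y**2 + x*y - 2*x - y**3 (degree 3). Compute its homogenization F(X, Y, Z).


F(X, Y, Z) = 2*X**3 + X**2*Y + 3*X*Y**2 + X*Y*Z - 2*X*Z**2 - Y**3

deg(f) = 3.
Substitute x = X/Z, y = Y/Z into f, then multiply by Z^3.
  monomial 2·x^3·y^0 ↦ 2·X^3·Y^0·Z^0.
  monomial 1·x^2·y^1 ↦ 1·X^2·Y^1·Z^0.
  monomial 3·x^1·y^2 ↦ 3·X^1·Y^2·Z^0.
  monomial 1·x^1·y^1 ↦ 1·X^1·Y^1·Z^1.
  monomial -2·x^1·y^0 ↦ -2·X^1·Y^0·Z^2.
  monomial -1·x^0·y^3 ↦ -1·X^0·Y^3·Z^0.
Collecting: F(X, Y, Z) = 2*X**3 + X**2*Y + 3*X*Y**2 + X*Y*Z - 2*X*Z**2 - Y**3.


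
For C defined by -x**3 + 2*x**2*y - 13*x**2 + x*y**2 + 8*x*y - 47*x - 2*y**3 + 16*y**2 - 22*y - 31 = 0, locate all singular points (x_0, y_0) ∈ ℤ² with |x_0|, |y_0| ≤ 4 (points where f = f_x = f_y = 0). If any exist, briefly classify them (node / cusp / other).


Singular points: {(-3, 2)}; classification: cusp.

Compute partial derivatives:
  f_x = -3*x**2 + 4*x*y - 26*x + y**2 + 8*y - 47.
  f_y = 2*x**2 + 2*x*y + 8*x - 6*y**2 + 32*y - 22.
Scan x_0 ∈ {−4, ..., 4}. For each x_0, f_y(x_0, y) is a polynomial in y; find its integer roots y ∈ {−4, ..., 4}, then test f_x and f at those candidates.
  x = -4: f_y(-4, y) = -6*y**2 + 24*y - 22; no integer root y with |y| ≤ 4.
  x = -3: f_y(-3, y) = -6*y**2 + 26*y - 28; vanishes at y ∈ {2}. (-3, 2): f_x = 0, f = 0 — SINGULAR.
  x = -2: f_y(-2, y) = -6*y**2 + 28*y - 30; vanishes at y ∈ {3}. (-2, 3): f_x = 2 ≠ 0.
  x = -1: f_y(-1, y) = -6*y**2 + 30*y - 28; no integer root y with |y| ≤ 4.
  x = 0: f_y(0, y) = -6*y**2 + 32*y - 22; no integer root y with |y| ≤ 4.
  x = 1: f_y(1, y) = -6*y**2 + 34*y - 12; no integer root y with |y| ≤ 4.
  x = 2: f_y(2, y) = -6*y**2 + 36*y + 2; no integer root y with |y| ≤ 4.
  x = 3: f_y(3, y) = -6*y**2 + 38*y + 20; no integer root y with |y| ≤ 4.
  x = 4: f_y(4, y) = -6*y**2 + 40*y + 42; no integer root y with |y| ≤ 4.
Only singular point on the grid: (-3, 2).
Classify: substitute x = -3 + u, y = 2 + v and expand: f = -u**3 + 2*u**2*v + u*v**2 - 2*v**3 + v**2.
No constant or linear terms (consistent with a singular point). Quadratic part: v**2. Cubic part: -u**3 + 2*u**2*v + u*v**2 - 2*v**3.
The quadratic part v**2 is a perfect square, so there is a single (double) tangent line v = 0, i.e. y = 2. Restricting the cubic part to that line (v = 0) leaves -u**3 ≠ 0, so f is not divisible by v and the branch is v² ≈ u**3 to lowest order — this is a cusp.
Classification: cusp.


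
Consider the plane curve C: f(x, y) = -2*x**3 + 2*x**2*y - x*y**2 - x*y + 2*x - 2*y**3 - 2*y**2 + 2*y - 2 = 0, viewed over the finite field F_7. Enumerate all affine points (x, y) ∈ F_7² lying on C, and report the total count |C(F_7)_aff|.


Affine F_7-points: {(0, 4), (2, 0), (3, 3), (3, 6), (4, 3), (5, 4), (5, 6), (6, 1), (6, 4), (6, 5)}; count = 10.

For each of the 49 pairs (x, y) ∈ F_7², evaluate f(x, y) mod 7. Record the zeros.
  x = 0: [0↦5, 1↦3, 2↦6, 3↦2, 4↦0, 5↦2, 6↦3]  zeros at y ∈ {4}
  x = 1: [0↦5, 1↦3, 2↦4, 3↦3, 4↦2, 5↦3, 6↦1]  zeros at y ∈ ∅
  x = 2: [0↦0, 1↦2, 2↦5, 3↦4, 4↦1, 5↦5, 6↦4]  zeros at y ∈ {0}
  x = 3: [0↦6, 1↦2, 2↦4, 3↦0, 4↦6, 5↦3, 6↦0]  zeros at y ∈ {3, 6}
  x = 4: [0↦4, 1↦5, 2↦3, 3↦0, 4↦5, 5↦6, 6↦5]  zeros at y ∈ {3}
  x = 5: [0↦3, 1↦6, 2↦4, 3↦6, 4↦0, 5↦2, 6↦0]  zeros at y ∈ {4, 6}
  x = 6: [0↦5, 1↦0, 2↦2, 3↦6, 4↦0, 5↦0, 6↦1]  zeros at y ∈ {1, 4, 5}
Collecting zeros: affine points = {(0, 4), (2, 0), (3, 3), (3, 6), (4, 3), (5, 4), (5, 6), (6, 1), (6, 4), (6, 5)}.
Total count |C(F_7)_aff| = 10.


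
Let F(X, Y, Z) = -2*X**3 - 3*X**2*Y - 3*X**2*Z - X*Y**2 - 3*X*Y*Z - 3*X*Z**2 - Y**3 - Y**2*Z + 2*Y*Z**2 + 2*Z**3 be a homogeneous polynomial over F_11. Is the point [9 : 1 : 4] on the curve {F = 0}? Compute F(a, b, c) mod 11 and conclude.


F(9,1,4) ≡ 2 (mod 11); P is NOT on the curve.

Evaluate F(9, 1, 4) term-by-term (mod 11).
  -2*X**3 ↦ -2·729·1·1 = -1458
  -3*X**2*Y ↦ -3·81·1·1 = -243
  -3*X**2*Z ↦ -3·81·1·4 = -972
  -X*Y**2 ↦ -1·9·1·1 = -9
  -3*X*Y*Z ↦ -3·9·1·4 = -108
  -3*X*Z**2 ↦ -3·9·1·16 = -432
  -Y**3 ↦ -1·1·1·1 = -1
  -Y**2*Z ↦ -1·1·1·4 = -4
  2*Y*Z**2 ↦ 2·1·1·16 = 32
  2*Z**3 ↦ 2·1·1·64 = 128
Sum: F(9, 1, 4) = (-1458) + (-243) + (-972) + (-9) + (-108) + (-432) + (-1) + (-4) + (32) + (128) = -3067.
Reducing mod 11: -3067 ≡ 2 (mod 11).
Since F(a, b, c) ≡ 2 ≠ 0 (mod 11), P does NOT lie on the curve.


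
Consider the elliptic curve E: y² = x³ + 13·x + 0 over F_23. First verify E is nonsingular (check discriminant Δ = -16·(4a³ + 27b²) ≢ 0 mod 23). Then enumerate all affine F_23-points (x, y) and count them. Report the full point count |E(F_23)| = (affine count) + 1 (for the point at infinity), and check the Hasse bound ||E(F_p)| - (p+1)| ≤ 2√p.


Affine points = {(0, 0), (4, 1), (4, 22), (5, 11), (5, 12), (6, 8), (6, 15), (8, 8), (8, 15), (9, 8), (9, 15), (10, 7), (10, 16), (11, 5), (11, 18), (16, 7), (16, 16), (20, 7), (20, 16), (21, 9), (21, 14), (22, 3), (22, 20)}; affine count = 23; |E(F_23)| = 24.

Discriminant check: Δ ∝ 4a³ + 27b² = 4·13³ + 27·0² = 4·2197 + 27·0 ≡ 2 (mod 23). Nonzero ⇒ E is nonsingular.
For each x ∈ F_23, compute rhs = x³ + 13·x + 0 mod 23, then count y ∈ F_23 with y² ≡ rhs.
  x = 0: rhs = 0, matching y values: 0 (1 points).
  x = 1: rhs = 14, matching y values: none (0 points).
  x = 2: rhs = 11, matching y values: none (0 points).
  x = 3: rhs = 20, matching y values: none (0 points).
  x = 4: rhs = 1, matching y values: 1, 22 (2 points).
  x = 5: rhs = 6, matching y values: 11, 12 (2 points).
  x = 6: rhs = 18, matching y values: 8, 15 (2 points).
  x = 7: rhs = 20, matching y values: none (0 points).
  x = 8: rhs = 18, matching y values: 8, 15 (2 points).
  x = 9: rhs = 18, matching y values: 8, 15 (2 points).
  x = 10: rhs = 3, matching y values: 7, 16 (2 points).
  x = 11: rhs = 2, matching y values: 5, 18 (2 points).
  x = 12: rhs = 21, matching y values: none (0 points).
  x = 13: rhs = 20, matching y values: none (0 points).
  x = 14: rhs = 5, matching y values: none (0 points).
  x = 15: rhs = 5, matching y values: none (0 points).
  x = 16: rhs = 3, matching y values: 7, 16 (2 points).
  x = 17: rhs = 5, matching y values: none (0 points).
  x = 18: rhs = 17, matching y values: none (0 points).
  x = 19: rhs = 22, matching y values: none (0 points).
  x = 20: rhs = 3, matching y values: 7, 16 (2 points).
  x = 21: rhs = 12, matching y values: 9, 14 (2 points).
  x = 22: rhs = 9, matching y values: 3, 20 (2 points).
Total affine count: 23.
Full point count |E(F_23)| = 23 + 1 = 24.
Hasse bound: |24 − (23+1)| = |0| = 0 ≤ 2√23 ≈ 9.5917 ✓.


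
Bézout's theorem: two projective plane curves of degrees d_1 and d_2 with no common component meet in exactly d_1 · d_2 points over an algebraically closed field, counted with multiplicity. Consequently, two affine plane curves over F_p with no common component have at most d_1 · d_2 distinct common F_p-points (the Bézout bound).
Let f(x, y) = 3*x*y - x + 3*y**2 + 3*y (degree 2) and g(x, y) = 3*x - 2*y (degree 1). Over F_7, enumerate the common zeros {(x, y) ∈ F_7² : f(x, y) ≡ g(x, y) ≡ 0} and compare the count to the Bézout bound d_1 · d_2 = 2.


Common zeros: {(0, 0)}; count = 1; Bézout bound = 2.

deg(f) = 2, deg(g) = 1, so Bézout bound = 2.
Scan x ∈ F_7. For each x, list the y ∈ F_7 with f(x, y) ≡ 0 and those with g(x, y) ≡ 0 (mod 7); the common zeros in that column are the intersection.
  x = 0: f ≡ 0 at y ∈ {0, 6}; g ≡ 0 at y ∈ {0}; common: {0}.
  x = 1: f ≡ 0 at y ∈ ∅; g ≡ 0 at y ∈ {5}; common: ∅.
  x = 2: f ≡ 0 at y ∈ {2}; g ≡ 0 at y ∈ {3}; common: ∅.
  x = 3: f ≡ 0 at y ∈ ∅; g ≡ 0 at y ∈ {1}; common: ∅.
  x = 4: f ≡ 0 at y ∈ {1}; g ≡ 0 at y ∈ {6}; common: ∅.
  x = 5: f ≡ 0 at y ∈ ∅; g ≡ 0 at y ∈ {4}; common: ∅.
  x = 6: f ≡ 0 at y ∈ {3, 4}; g ≡ 0 at y ∈ {2}; common: ∅.
Collecting: common zeros = {(0, 0)}, so the count is 1.
Comparison with the Bézout bound: 1 ≤ 2 = deg(f)·deg(g), as expected for curves with no common component (the affine F_7-count falls short of the bound because intersections may lie at infinity, over extension fields, or carry multiplicity).
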